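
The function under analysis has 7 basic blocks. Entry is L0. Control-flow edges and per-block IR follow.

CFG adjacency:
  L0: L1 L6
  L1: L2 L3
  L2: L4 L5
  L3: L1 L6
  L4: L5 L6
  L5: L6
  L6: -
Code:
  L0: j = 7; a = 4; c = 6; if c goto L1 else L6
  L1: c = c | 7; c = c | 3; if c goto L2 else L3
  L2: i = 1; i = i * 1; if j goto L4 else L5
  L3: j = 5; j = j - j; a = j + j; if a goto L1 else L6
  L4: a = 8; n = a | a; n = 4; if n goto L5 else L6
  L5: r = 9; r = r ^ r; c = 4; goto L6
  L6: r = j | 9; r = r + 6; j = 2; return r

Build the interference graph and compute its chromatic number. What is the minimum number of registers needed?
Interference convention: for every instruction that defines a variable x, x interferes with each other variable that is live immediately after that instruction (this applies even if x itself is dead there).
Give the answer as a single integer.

Answer: 3

Derivation:
def/use:
  L0: {a,c,j} / ∅
  L1: {c} / {c}
  L2: {i} / {j}
  L3: {a,j} / ∅
  L4: {a,n} / ∅
  L5: {c,r} / ∅
  L6: {j,r} / {j}

Live sets:
  L0: in=∅ out={c,j}
  L1: in={c,j} out={c,j}
  L2: in={j} out={j}
  L3: in={c} out={c,j}
  L4: in={j} out={j}
  L5: in={j} out={j}
  L6: in={j} out=∅

Conflict graph:
  a↔{c,j}
  c↔{a,j}
  i↔{j}
  j↔{a,c,i,n,r}
  n↔{j}
  r↔{j}

Colouring:
  {a,c,j} pairwise interfere (3-clique) ⇒ χ ≥ 3
  3-colouring: r0={j}  r1={a,i,n,r}  r2={c}
  χ = 3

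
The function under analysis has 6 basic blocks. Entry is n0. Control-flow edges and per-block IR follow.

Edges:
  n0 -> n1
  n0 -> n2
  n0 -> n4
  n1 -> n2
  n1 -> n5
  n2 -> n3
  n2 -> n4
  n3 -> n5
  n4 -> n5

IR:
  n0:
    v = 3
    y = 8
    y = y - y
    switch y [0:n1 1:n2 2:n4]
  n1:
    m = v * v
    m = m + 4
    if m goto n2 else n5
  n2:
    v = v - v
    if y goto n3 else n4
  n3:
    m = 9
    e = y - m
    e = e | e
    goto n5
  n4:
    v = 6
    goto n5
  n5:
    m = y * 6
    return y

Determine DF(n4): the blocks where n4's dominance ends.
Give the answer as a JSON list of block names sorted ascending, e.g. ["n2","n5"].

idom tree: n1←n0 n2←n0 n3←n2 n4←n0 n5←n0
Join-block Dom:
  n2: preds {n0,n1}: {n0} ∩ {n0,n1} = {n0}; idom=n0
  n4: preds {n0,n2}: {n0} ∩ {n0,n2} = {n0}; idom=n0
  n5: preds {n1,n3,n4}: {n0,n1} ∩ {n0,n2,n3} ∩ {n0,n4} = {n0}; idom=n0

DF walk-up:
  n2←n0: walk · to n0
  n2←n1: walk n1 to n0
  n4←n0: walk · to n0
  n4←n2: walk n2 to n0
  n5←n1: walk n1 to n0
  n5←n3: walk n3→n2 to n0
  n5←n4: walk n4 to n0
  n0 → ∅
  n1 → {n2,n5}
  n2 → {n4,n5}
  n3 → {n5}
  n4 → {n5}
  n5 → ∅

DF(n4) = ["n5"]

Answer: ["n5"]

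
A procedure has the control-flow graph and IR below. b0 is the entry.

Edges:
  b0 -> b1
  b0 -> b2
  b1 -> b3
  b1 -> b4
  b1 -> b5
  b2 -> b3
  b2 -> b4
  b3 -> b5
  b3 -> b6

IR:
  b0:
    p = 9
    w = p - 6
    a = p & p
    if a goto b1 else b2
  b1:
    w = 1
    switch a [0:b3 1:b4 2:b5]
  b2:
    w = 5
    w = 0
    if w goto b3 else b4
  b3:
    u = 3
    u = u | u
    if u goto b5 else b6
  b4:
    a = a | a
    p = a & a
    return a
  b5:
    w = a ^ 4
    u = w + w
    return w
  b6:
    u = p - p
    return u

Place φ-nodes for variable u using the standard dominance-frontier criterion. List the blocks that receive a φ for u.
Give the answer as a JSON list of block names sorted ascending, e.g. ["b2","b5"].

Answer: ["b5"]

Working:
idom tree: b1←b0 b2←b0 b3←b0 b4←b0 b5←b0 b6←b3
Join-block Dom:
  b3: preds {b1,b2}: {b0,b1} ∩ {b0,b2} = {b0}; idom=b0
  b4: preds {b1,b2}: {b0,b1} ∩ {b0,b2} = {b0}; idom=b0
  b5: preds {b1,b3}: {b0,b1} ∩ {b0,b3} = {b0}; idom=b0

DF derivation:
  join b3 pred b1: b1 stop@b0
  join b3 pred b2: b2 stop@b0
  join b4 pred b1: b1 stop@b0
  join b4 pred b2: b2 stop@b0
  join b5 pred b1: b1 stop@b0
  join b5 pred b3: b3 stop@b0
  b0 → ∅
  b1 → {b3,b4,b5}
  b2 → {b3,b4}
  b3 → {b5}
  b4 → ∅
  b5 → ∅
  b6 → ∅

φ for u: defs {b3,b5,b6}
  DF⁺ = {b5}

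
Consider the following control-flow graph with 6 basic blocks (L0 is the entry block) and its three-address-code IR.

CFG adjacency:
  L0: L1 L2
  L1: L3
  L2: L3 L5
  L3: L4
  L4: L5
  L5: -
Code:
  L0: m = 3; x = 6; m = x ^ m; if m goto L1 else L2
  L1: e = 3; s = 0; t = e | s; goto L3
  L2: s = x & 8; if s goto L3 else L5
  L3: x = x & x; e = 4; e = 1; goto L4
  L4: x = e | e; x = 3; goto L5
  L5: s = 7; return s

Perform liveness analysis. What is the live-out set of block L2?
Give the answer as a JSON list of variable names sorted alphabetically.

def/use:
  L0: def={m,x} ue=∅
  L1: def={e,s,t} ue=∅
  L2: def={s} ue={x}
  L3: def={e,x} ue={x}
  L4: def={x} ue={e}
  L5: def={s} ue=∅

Live sets:
  L0 li=∅ lo={x}
  L1 li={x} lo={x}
  L2 li={x} lo={x}
  L3 li={x} lo={e}
  L4 li={e} lo=∅
  L5 li=∅ lo=∅

live-out(L2) = ["x"]

Answer: ["x"]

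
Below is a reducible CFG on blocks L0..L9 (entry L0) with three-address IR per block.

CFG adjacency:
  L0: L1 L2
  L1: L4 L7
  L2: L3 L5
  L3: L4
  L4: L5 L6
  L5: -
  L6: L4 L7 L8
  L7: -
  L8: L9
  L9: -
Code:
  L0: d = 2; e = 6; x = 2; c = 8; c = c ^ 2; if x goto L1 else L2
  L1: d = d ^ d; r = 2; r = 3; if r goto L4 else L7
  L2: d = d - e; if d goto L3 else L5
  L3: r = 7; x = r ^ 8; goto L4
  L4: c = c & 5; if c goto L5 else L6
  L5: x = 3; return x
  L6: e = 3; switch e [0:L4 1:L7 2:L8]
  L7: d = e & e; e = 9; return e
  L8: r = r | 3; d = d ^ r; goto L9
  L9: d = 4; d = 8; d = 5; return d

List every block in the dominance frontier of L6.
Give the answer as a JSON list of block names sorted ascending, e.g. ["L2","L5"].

Answer: ["L4", "L7"]

Derivation:
idom tree: L1←L0 L2←L0 L3←L2 L4←L0 L5←L0 L6←L4 L7←L0 L8←L6 L9←L8
Join-block Dom:
  L4: preds {L1,L3,L6}: {L0,L1} ∩ {L0,L2,L3} ∩ {L0,L4,L6} = {L0}; idom=L0
  L5: preds {L2,L4}: {L0,L2} ∩ {L0,L4} = {L0}; idom=L0
  L7: preds {L1,L6}: {L0,L1} ∩ {L0,L4,L6} = {L0}; idom=L0

DF derivation:
  join L4 pred L1: L1 stop@L0
  join L4 pred L3: L3→L2 stop@L0
  join L4 pred L6: L6→L4 stop@L0
  join L5 pred L2: L2 stop@L0
  join L5 pred L4: L4 stop@L0
  join L7 pred L1: L1 stop@L0
  join L7 pred L6: L6→L4 stop@L0
  L0: DF=∅
  L1: DF={L4,L7}
  L2: DF={L4,L5}
  L3: DF={L4}
  L4: DF={L4,L5,L7}
  L5: DF=∅
  L6: DF={L4,L7}
  L7: DF=∅
  L8: DF=∅
  L9: DF=∅

DF(L6) = ["L4", "L7"]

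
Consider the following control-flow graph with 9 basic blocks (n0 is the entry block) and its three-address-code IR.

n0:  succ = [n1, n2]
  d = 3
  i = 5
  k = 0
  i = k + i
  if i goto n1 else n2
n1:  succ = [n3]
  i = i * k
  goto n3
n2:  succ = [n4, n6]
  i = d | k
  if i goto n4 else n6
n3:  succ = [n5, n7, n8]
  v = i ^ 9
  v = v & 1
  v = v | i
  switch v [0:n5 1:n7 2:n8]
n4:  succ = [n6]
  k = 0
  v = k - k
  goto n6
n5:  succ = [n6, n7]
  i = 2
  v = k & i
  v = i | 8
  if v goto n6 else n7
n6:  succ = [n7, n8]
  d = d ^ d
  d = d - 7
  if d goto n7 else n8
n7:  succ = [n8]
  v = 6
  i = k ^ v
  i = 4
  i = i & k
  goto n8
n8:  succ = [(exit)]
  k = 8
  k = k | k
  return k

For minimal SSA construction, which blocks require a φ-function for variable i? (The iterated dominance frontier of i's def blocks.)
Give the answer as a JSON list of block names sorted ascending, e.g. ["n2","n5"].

Answer: ["n6", "n7", "n8"]

Analysis:
idom tree: n1←n0 n2←n0 n3←n1 n4←n2 n5←n3 n6←n0 n7←n0 n8←n0
Join-block Dom:
  n6: preds {n2,n4,n5}: {n0,n2} ∩ {n0,n2,n4} ∩ {n0,n1,n3,n5} = {n0}; idom=n0
  n7: preds {n3,n5,n6}: {n0,n1,n3} ∩ {n0,n1,n3,n5} ∩ {n0,n6} = {n0}; idom=n0
  n8: preds {n3,n6,n7}: {n0,n1,n3} ∩ {n0,n6} ∩ {n0,n7} = {n0}; idom=n0

DF walk-up:
  n6←n2: walk n2 to n0
  n6←n4: walk n4→n2 to n0
  n6←n5: walk n5→n3→n1 to n0
  n7←n3: walk n3→n1 to n0
  n7←n5: walk n5→n3→n1 to n0
  n7←n6: walk n6 to n0
  n8←n3: walk n3→n1 to n0
  n8←n6: walk n6 to n0
  n8←n7: walk n7 to n0
  n0: DF=∅
  n1: DF={n6,n7,n8}
  n2: DF={n6}
  n3: DF={n6,n7,n8}
  n4: DF={n6}
  n5: DF={n6,n7}
  n6: DF={n7,n8}
  n7: DF={n8}
  n8: DF=∅

φ for i: defs {n0,n1,n2,n5,n7}
  DF⁺ = {n6,n7,n8}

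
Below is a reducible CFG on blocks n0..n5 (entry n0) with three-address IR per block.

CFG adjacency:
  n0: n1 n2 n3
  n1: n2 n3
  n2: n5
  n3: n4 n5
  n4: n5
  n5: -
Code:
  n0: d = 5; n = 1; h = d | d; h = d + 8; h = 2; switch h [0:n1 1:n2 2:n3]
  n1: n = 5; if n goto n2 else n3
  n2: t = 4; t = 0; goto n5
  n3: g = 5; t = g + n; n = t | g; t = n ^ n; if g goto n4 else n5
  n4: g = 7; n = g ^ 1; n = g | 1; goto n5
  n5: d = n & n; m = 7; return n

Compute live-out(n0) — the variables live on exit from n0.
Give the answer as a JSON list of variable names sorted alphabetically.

def/use:
  n0 def {d,h,n} use ∅
  n1 def {n} use ∅
  n2 def {t} use ∅
  n3 def {g,n,t} use {n}
  n4 def {g,n} use ∅
  n5 def {d,m} use {n}

Liveness:
  n0: in=∅ out={n}
  n1: in=∅ out={n}
  n2: in={n} out={n}
  n3: in={n} out={n}
  n4: in=∅ out={n}
  n5: in={n} out=∅

live-out(n0) = ["n"]

Answer: ["n"]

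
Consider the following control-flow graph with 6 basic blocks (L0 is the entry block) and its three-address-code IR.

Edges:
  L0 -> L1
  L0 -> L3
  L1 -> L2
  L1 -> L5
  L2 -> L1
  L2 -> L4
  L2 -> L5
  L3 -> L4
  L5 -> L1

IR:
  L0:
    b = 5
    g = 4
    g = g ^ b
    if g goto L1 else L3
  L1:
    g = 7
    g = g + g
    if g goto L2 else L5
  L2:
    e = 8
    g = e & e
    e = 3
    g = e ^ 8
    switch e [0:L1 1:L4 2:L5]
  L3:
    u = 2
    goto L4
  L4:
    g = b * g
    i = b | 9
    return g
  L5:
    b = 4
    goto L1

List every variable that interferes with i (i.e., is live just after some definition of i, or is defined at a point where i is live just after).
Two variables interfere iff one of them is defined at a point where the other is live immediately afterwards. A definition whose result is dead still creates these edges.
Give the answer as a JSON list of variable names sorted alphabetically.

Answer: ["g"]

Working:
Per-block:
  L0 def {b,g} use ∅
  L1 def {g} use ∅
  L2 def {e,g} use ∅
  L3 def {u} use ∅
  L4 def {g,i} use {b,g}
  L5 def {b} use ∅

Live sets:
  live L0: ∅→{b,g}
  live L1: {b}→{b}
  live L2: {b}→{b,g}
  live L3: {b,g}→{b,g}
  live L4: {b,g}→∅
  live L5: ∅→{b}

Interference:
  b↔{e,g,u}
  e↔{b,g}
  g↔{b,e,i,u}
  i↔{g}
  u↔{b,g}

N(i) = ["g"]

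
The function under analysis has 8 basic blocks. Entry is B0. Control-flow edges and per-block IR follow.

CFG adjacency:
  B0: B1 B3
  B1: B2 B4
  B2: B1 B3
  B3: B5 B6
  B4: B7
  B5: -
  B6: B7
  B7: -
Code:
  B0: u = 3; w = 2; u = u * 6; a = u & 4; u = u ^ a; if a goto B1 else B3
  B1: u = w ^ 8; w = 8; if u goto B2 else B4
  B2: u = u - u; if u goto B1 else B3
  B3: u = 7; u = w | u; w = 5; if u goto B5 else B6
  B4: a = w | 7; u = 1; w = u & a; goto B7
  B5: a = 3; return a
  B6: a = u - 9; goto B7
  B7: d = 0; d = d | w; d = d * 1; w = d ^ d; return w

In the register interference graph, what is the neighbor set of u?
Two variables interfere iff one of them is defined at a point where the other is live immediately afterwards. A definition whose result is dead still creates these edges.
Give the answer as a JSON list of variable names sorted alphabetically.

Block summaries:
  B0: {a,u,w} / ∅
  B1: {u,w} / {w}
  B2: {u} / {u}
  B3: {u,w} / {w}
  B4: {a,u,w} / {w}
  B5: {a} / ∅
  B6: {a} / {u}
  B7: {d,w} / {w}

Backward fixpoint:
  live B0: ∅→{w}
  live B1: {w}→{u,w}
  live B2: {u,w}→{w}
  live B3: {w}→{u,w}
  live B4: {w}→{w}
  live B5: ∅→∅
  live B6: {u,w}→{w}
  live B7: {w}→∅

Interfere edges:
  a: {u,w}
  d: {w}
  u: {a,w}
  w: {a,d,u}

N(u) = ["a", "w"]

Answer: ["a", "w"]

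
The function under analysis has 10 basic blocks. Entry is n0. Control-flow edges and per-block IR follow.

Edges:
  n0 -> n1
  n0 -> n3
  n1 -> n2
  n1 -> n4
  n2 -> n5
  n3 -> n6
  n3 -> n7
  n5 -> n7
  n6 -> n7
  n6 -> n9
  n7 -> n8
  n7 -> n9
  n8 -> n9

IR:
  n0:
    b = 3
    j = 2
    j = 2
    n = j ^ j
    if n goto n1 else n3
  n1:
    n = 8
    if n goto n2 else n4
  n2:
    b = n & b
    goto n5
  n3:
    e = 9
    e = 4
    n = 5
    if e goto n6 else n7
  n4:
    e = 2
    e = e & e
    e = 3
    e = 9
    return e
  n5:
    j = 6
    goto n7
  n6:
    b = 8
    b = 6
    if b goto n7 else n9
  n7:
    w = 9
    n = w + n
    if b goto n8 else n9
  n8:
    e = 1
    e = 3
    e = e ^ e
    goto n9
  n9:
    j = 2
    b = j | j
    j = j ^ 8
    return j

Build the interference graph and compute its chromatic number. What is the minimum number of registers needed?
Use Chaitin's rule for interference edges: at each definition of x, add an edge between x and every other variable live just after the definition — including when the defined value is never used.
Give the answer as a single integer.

def/use:
  n0: {b,j,n} / ∅
  n1: {n} / ∅
  n2: {b} / {b,n}
  n3: {e,n} / ∅
  n4: {e} / ∅
  n5: {j} / ∅
  n6: {b} / ∅
  n7: {n,w} / {b,n}
  n8: {e} / ∅
  n9: {b,j} / ∅

Backward fixpoint:
  n0: in=∅ out={b}
  n1: in={b} out={b,n}
  n2: in={b,n} out={b,n}
  n3: in={b} out={b,n}
  n4: in=∅ out=∅
  n5: in={b,n} out={b,n}
  n6: in={n} out={b,n}
  n7: in={b,n} out=∅
  n8: in=∅ out=∅
  n9: in=∅ out=∅

Conflict graph:
  b — {e,j,n,w}
  e — {b,n}
  j — {b,n}
  n — {b,e,j,w}
  w — {b,n}

Colouring:
  lower bound: {b,e,n} mutually conflict ⇒ χ ≥ 3
  assign b→c0 e→c2 j→c2 n→c1 w→c2 — no edge inside a register ⇒ χ ≤ 3
  χ = 3

Answer: 3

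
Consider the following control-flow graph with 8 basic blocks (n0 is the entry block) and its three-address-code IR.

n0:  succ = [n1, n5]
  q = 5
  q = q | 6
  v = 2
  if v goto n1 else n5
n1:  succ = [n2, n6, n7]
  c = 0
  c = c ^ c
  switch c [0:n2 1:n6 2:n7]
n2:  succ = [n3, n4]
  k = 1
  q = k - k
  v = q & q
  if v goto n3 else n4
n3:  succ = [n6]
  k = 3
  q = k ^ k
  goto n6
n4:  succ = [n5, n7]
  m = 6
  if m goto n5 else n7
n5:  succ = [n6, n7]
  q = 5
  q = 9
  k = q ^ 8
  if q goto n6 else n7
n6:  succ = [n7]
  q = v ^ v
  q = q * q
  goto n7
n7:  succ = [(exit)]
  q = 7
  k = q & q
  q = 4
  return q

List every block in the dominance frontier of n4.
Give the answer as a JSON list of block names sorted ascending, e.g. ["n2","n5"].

idom tree: n1←n0 n2←n1 n3←n2 n4←n2 n5←n0 n6←n0 n7←n0
Dom at joins:
  n5: preds {n0,n4}: {n0} ∩ {n0,n1,n2,n4} = {n0}; idom=n0
  n6: preds {n1,n3,n5}: {n0,n1} ∩ {n0,n1,n2,n3} ∩ {n0,n5} = {n0}; idom=n0
  n7: preds {n1,n4,n5,n6}: {n0,n1} ∩ {n0,n1,n2,n4} ∩ {n0,n5} ∩ {n0,n6} = {n0}; idom=n0

DF derivation:
  n5←n0: walk · to n0
  n5←n4: walk n4→n2→n1 to n0
  n6←n1: walk n1 to n0
  n6←n3: walk n3→n2→n1 to n0
  n6←n5: walk n5 to n0
  n7←n1: walk n1 to n0
  n7←n4: walk n4→n2→n1 to n0
  n7←n5: walk n5 to n0
  n7←n6: walk n6 to n0
  n0: DF=∅
  n1: DF={n5,n6,n7}
  n2: DF={n5,n6,n7}
  n3: DF={n6}
  n4: DF={n5,n7}
  n5: DF={n6,n7}
  n6: DF={n7}
  n7: DF=∅

DF(n4) = ["n5", "n7"]

Answer: ["n5", "n7"]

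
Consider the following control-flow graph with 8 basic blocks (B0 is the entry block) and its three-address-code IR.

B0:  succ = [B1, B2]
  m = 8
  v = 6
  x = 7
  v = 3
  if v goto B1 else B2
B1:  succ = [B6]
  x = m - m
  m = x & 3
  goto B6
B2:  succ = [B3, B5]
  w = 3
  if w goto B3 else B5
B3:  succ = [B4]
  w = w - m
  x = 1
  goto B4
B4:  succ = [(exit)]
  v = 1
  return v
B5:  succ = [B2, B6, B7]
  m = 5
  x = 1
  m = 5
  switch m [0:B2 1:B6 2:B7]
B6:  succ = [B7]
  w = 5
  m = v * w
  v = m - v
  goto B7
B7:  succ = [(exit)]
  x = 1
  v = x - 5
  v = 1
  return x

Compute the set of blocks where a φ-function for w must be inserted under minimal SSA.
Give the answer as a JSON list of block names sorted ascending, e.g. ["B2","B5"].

idom tree: B1←B0 B2←B0 B3←B2 B4←B3 B5←B2 B6←B0 B7←B0
Dom∩ at merges:
  B2: preds {B0,B5}: {B0} ∩ {B0,B2,B5} = {B0}; idom=B0
  B6: preds {B1,B5}: {B0,B1} ∩ {B0,B2,B5} = {B0}; idom=B0
  B7: preds {B5,B6}: {B0,B2,B5} ∩ {B0,B6} = {B0}; idom=B0

Frontier:
  B2←B0: walk · to B0
  B2←B5: walk B5→B2 to B0
  B6←B1: walk B1 to B0
  B6←B5: walk B5→B2 to B0
  B7←B5: walk B5→B2 to B0
  B7←B6: walk B6 to B0
  B0: DF=∅
  B1: DF={B6}
  B2: DF={B2,B6,B7}
  B3: DF=∅
  B4: DF=∅
  B5: DF={B2,B6,B7}
  B6: DF={B7}
  B7: DF=∅

φ for w: defs {B2,B3,B6}
  DF⁺ = {B2,B6,B7}

Answer: ["B2", "B6", "B7"]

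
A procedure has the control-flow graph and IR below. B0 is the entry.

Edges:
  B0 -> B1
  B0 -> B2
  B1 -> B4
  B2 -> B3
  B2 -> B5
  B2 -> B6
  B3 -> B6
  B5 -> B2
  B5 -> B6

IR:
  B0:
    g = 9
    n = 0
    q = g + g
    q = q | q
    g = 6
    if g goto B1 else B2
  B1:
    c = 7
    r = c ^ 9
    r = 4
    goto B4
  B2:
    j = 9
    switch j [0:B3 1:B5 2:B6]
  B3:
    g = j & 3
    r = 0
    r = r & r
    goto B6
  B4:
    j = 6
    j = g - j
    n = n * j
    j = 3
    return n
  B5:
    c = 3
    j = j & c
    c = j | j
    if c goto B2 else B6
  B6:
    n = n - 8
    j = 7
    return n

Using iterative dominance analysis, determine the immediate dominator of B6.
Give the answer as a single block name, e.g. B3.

idom tree: B1←B0 B2←B0 B3←B2 B4←B1 B5←B2 B6←B2
Join-block Dom:
  B2: preds {B0,B5}: {B0} ∩ {B0,B2,B5} = {B0}; idom=B0
  B6: preds {B2,B3,B5}: {B0,B2} ∩ {B0,B2,B3} ∩ {B0,B2,B5} = {B0,B2}; idom=B2

idom(B6) = B2

Answer: B2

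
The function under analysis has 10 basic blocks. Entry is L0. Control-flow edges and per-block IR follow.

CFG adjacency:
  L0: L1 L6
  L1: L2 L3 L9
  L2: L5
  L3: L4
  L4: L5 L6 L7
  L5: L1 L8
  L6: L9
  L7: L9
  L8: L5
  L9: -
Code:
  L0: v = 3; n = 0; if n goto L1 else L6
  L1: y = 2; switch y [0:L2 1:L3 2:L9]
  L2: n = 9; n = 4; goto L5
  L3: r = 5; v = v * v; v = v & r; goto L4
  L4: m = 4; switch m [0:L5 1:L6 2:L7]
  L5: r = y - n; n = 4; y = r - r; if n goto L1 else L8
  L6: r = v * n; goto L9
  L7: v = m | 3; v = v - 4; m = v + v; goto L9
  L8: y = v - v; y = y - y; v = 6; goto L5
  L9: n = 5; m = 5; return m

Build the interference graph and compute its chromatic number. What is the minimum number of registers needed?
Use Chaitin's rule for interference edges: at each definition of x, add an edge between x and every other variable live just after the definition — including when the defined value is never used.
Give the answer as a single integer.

Answer: 4

Derivation:
def/use:
  L0 def {n,v} use ∅
  L1 def {y} use ∅
  L2 def {n} use ∅
  L3 def {r,v} use {v}
  L4 def {m} use ∅
  L5 def {n,r,y} use {n,y}
  L6 def {r} use {n,v}
  L7 def {m,v} use {m}
  L8 def {v,y} use {v}
  L9 def {m,n} use ∅

Live sets:
  live L0: ∅→{n,v}
  live L1: {n,v}→{n,v,y}
  live L2: {v,y}→{n,v,y}
  live L3: {n,v,y}→{n,v,y}
  live L4: {n,v,y}→{m,n,v,y}
  live L5: {n,v,y}→{n,v}
  live L6: {n,v}→∅
  live L7: {m}→∅
  live L8: {n,v}→{n,v,y}
  live L9: ∅→∅

Conflict graph:
  m: {n,v,y}
  n: {m,r,v,y}
  r: {n,v,y}
  v: {m,n,r,y}
  y: {m,n,r,v}

Colouring:
  {m,n,v,y} pairwise interfere (4-clique) ⇒ χ ≥ 4
  4-colouring: R0={n}  R1={v}  R2={y}  R3={m,r}
  χ = 4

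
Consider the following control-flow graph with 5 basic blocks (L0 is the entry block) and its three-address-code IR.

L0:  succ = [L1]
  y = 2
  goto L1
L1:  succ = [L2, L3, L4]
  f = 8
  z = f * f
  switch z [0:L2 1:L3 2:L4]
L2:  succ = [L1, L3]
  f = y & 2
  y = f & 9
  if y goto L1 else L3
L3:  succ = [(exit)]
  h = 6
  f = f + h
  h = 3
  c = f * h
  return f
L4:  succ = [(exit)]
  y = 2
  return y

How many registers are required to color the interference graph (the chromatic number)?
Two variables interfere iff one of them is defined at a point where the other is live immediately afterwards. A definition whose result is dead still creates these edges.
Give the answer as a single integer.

Answer: 3

Derivation:
Block summaries:
  L0: def={y} ue=∅
  L1: def={f,z} ue=∅
  L2: def={f,y} ue={y}
  L3: def={c,f,h} ue={f}
  L4: def={y} ue=∅

Backward fixpoint:
  live L0: ∅→{y}
  live L1: {y}→{f,y}
  live L2: {y}→{f,y}
  live L3: {f}→∅
  live L4: ∅→∅

Interfere edges:
  c — {f}
  f — {c,h,y,z}
  h — {f}
  y — {f,z}
  z — {f,y}

Colouring:
  {f,y,z} pairwise interfere (3-clique) ⇒ χ ≥ 3
  assign c→r1 f→r0 h→r1 y→r1 z→r2 — no edge inside a register ⇒ χ ≤ 3
  χ = 3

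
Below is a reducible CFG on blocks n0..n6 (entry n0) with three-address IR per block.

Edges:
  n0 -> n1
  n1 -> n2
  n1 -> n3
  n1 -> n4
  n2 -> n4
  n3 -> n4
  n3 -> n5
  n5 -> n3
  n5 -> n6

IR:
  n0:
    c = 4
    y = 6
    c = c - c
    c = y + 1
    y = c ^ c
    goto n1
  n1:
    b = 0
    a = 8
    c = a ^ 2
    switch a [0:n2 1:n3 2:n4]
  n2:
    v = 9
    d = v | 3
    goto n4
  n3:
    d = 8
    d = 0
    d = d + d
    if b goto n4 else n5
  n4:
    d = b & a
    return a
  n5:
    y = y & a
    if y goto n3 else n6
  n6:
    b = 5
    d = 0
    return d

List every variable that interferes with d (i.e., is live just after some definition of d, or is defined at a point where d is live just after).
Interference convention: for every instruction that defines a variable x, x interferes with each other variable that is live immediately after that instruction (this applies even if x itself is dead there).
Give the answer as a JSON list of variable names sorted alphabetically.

Block summaries:
  n0: {c,y} / ∅
  n1: {a,b,c} / ∅
  n2: {d,v} / ∅
  n3: {d} / {b}
  n4: {d} / {a,b}
  n5: {y} / {a,y}
  n6: {b,d} / ∅

Live sets:
  n0 li=∅ lo={y}
  n1 li={y} lo={a,b,y}
  n2 li={a,b} lo={a,b}
  n3 li={a,b,y} lo={a,b,y}
  n4 li={a,b} lo=∅
  n5 li={a,b,y} lo={a,b,y}
  n6 li=∅ lo=∅

Interference:
  a: {b,c,d,v,y}
  b: {a,c,d,v,y}
  c: {a,b,y}
  d: {a,b,y}
  v: {a,b}
  y: {a,b,c,d}

N(d) = ["a", "b", "y"]

Answer: ["a", "b", "y"]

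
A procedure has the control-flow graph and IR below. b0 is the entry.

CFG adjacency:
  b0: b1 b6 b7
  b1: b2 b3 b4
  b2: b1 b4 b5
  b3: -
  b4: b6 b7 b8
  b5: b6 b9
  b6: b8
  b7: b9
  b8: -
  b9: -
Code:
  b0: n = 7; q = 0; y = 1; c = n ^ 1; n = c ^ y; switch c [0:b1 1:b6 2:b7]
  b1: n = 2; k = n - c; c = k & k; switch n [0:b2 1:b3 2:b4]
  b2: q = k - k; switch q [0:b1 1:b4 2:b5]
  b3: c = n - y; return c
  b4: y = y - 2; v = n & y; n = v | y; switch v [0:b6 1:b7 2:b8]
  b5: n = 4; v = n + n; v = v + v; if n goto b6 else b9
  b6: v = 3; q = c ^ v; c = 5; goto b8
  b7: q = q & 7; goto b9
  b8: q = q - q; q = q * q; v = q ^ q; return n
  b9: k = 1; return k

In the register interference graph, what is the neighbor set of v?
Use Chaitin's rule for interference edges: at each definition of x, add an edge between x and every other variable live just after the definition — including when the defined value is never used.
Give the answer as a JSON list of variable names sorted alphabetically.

Answer: ["c", "n", "q", "y"]

Analysis:
Block summaries:
  b0: def={c,n,q,y} ue=∅
  b1: def={c,k,n} ue={c}
  b2: def={q} ue={k}
  b3: def={c} ue={n,y}
  b4: def={n,v,y} ue={n,y}
  b5: def={n,v} ue=∅
  b6: def={c,q,v} ue={c}
  b7: def={q} ue={q}
  b8: def={q,v} ue={n,q}
  b9: def={k} ue=∅

Backward fixpoint:
  b0: in=∅ out={c,n,q,y}
  b1: in={c,q,y} out={c,k,n,q,y}
  b2: in={c,k,n,y} out={c,n,q,y}
  b3: in={n,y} out=∅
  b4: in={c,n,q,y} out={c,n,q}
  b5: in={c} out={c,n}
  b6: in={c,n} out={n,q}
  b7: in={q} out=∅
  b8: in={n,q} out=∅
  b9: in=∅ out=∅

Interfere edges:
  c: {k,n,q,v,y}
  k: {c,n,q,y}
  n: {c,k,q,v,y}
  q: {c,k,n,v,y}
  v: {c,n,q,y}
  y: {c,k,n,q,v}

N(v) = ["c", "n", "q", "y"]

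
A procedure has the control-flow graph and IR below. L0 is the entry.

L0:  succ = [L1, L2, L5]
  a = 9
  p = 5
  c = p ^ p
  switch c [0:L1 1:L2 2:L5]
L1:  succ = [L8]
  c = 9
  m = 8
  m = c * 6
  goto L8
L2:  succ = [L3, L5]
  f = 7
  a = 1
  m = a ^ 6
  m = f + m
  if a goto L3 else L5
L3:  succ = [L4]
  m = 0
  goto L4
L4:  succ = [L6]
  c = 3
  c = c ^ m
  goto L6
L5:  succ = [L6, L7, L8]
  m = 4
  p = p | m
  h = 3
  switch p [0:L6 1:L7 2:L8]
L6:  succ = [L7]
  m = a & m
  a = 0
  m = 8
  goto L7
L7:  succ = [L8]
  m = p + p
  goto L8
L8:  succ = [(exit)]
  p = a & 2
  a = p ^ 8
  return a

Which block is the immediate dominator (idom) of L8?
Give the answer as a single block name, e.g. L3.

Answer: L0

Derivation:
idom tree: L1←L0 L2←L0 L3←L2 L4←L3 L5←L0 L6←L0 L7←L0 L8←L0
Join-block Dom:
  L5: preds {L0,L2}: {L0} ∩ {L0,L2} = {L0}; idom=L0
  L6: preds {L4,L5}: {L0,L2,L3,L4} ∩ {L0,L5} = {L0}; idom=L0
  L7: preds {L5,L6}: {L0,L5} ∩ {L0,L6} = {L0}; idom=L0
  L8: preds {L1,L5,L7}: {L0,L1} ∩ {L0,L5} ∩ {L0,L7} = {L0}; idom=L0

idom(L8) = L0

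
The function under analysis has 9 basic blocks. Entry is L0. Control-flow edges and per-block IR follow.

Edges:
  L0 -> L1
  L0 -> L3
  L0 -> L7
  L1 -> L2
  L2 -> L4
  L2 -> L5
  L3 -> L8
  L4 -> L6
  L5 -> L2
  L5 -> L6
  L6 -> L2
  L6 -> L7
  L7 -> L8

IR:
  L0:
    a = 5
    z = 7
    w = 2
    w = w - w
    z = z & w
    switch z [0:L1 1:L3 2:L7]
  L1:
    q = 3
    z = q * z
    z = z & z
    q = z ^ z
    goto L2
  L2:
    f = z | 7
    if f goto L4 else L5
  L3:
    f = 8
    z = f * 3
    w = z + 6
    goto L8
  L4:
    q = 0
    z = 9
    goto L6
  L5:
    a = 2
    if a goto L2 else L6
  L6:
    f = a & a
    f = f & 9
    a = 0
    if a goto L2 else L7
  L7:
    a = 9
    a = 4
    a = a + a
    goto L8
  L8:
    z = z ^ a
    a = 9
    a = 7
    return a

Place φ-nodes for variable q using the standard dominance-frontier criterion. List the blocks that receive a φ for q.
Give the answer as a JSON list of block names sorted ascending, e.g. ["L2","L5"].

Answer: ["L2", "L6", "L7", "L8"]

Analysis:
idom tree: L1←L0 L2←L1 L3←L0 L4←L2 L5←L2 L6←L2 L7←L0 L8←L0
Dom at joins:
  L2: preds {L1,L5,L6}: {L0,L1} ∩ {L0,L1,L2,L5} ∩ {L0,L1,L2,L6} = {L0,L1}; idom=L1
  L6: preds {L4,L5}: {L0,L1,L2,L4} ∩ {L0,L1,L2,L5} = {L0,L1,L2}; idom=L2
  L7: preds {L0,L6}: {L0} ∩ {L0,L1,L2,L6} = {L0}; idom=L0
  L8: preds {L3,L7}: {L0,L3} ∩ {L0,L7} = {L0}; idom=L0

Frontier:
  join L2 pred L1: · stop@L1
  join L2 pred L5: L5→L2 stop@L1
  join L2 pred L6: L6→L2 stop@L1
  join L6 pred L4: L4 stop@L2
  join L6 pred L5: L5 stop@L2
  join L7 pred L0: · stop@L0
  join L7 pred L6: L6→L2→L1 stop@L0
  join L8 pred L3: L3 stop@L0
  join L8 pred L7: L7 stop@L0
  DF(L0)=∅
  DF(L1)={L7}
  DF(L2)={L2,L7}
  DF(L3)={L8}
  DF(L4)={L6}
  DF(L5)={L2,L6}
  DF(L6)={L2,L7}
  DF(L7)={L8}
  DF(L8)=∅

φ for q: defs {L1,L4}
  DF⁺ = {L2,L6,L7,L8}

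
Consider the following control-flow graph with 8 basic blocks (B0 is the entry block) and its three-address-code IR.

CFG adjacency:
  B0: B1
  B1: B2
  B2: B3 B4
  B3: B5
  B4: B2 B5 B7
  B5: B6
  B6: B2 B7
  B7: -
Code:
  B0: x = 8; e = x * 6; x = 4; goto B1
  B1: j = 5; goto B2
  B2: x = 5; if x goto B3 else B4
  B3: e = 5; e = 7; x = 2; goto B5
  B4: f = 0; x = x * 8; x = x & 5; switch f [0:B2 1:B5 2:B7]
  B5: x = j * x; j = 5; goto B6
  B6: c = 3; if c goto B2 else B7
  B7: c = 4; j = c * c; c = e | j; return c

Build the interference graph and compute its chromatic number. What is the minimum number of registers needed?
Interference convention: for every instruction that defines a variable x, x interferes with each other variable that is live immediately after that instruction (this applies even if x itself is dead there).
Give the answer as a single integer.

Answer: 4

Analysis:
Block summaries:
  B0 def {e,x} use ∅
  B1 def {j} use ∅
  B2 def {x} use ∅
  B3 def {e,x} use ∅
  B4 def {f,x} use {x}
  B5 def {j,x} use {j,x}
  B6 def {c} use ∅
  B7 def {c,j} use {e}

Live sets:
  B0 li=∅ lo={e}
  B1 li={e} lo={e,j}
  B2 li={e,j} lo={e,j,x}
  B3 li={j} lo={e,j,x}
  B4 li={e,j,x} lo={e,j,x}
  B5 li={e,j,x} lo={e,j}
  B6 li={e,j} lo={e,j}
  B7 li={e} lo=∅

Interference:
  c: {e,j}
  e: {c,f,j,x}
  f: {e,j,x}
  j: {c,e,f,x}
  x: {e,f,j}

Chromatic number:
  lower bound: {e,f,j,x} mutually conflict ⇒ χ ≥ 4
  4-colouring: R0={e}  R1={j}  R2={c,f}  R3={x}
  χ = 4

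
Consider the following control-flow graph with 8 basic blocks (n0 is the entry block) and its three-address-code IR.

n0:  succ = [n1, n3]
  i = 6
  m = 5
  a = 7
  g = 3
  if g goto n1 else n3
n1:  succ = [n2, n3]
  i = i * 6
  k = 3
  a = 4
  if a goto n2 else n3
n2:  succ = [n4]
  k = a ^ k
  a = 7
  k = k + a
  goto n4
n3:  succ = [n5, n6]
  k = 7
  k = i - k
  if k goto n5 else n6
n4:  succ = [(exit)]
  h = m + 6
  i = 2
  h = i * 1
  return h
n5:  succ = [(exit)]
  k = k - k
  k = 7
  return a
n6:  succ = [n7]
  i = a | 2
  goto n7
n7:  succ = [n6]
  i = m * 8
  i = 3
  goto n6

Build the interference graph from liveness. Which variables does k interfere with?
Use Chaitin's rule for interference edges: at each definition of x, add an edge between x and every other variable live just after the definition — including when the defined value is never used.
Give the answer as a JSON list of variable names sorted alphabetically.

Per-block:
  n0: {a,g,i,m} / ∅
  n1: {a,i,k} / {i}
  n2: {a,k} / {a,k}
  n3: {k} / {i}
  n4: {h,i} / {m}
  n5: {k} / {a,k}
  n6: {i} / {a}
  n7: {i} / {m}

Liveness:
  n0 li=∅ lo={a,i,m}
  n1 li={i,m} lo={a,i,k,m}
  n2 li={a,k,m} lo={m}
  n3 li={a,i,m} lo={a,k,m}
  n4 li={m} lo=∅
  n5 li={a,k} lo=∅
  n6 li={a,m} lo={a,m}
  n7 li={a,m} lo={a,m}

Interfere edges:
  a: {g,i,k,m}
  g: {a,i,m}
  h: ∅
  i: {a,g,k,m}
  k: {a,i,m}
  m: {a,g,i,k}

N(k) = ["a", "i", "m"]

Answer: ["a", "i", "m"]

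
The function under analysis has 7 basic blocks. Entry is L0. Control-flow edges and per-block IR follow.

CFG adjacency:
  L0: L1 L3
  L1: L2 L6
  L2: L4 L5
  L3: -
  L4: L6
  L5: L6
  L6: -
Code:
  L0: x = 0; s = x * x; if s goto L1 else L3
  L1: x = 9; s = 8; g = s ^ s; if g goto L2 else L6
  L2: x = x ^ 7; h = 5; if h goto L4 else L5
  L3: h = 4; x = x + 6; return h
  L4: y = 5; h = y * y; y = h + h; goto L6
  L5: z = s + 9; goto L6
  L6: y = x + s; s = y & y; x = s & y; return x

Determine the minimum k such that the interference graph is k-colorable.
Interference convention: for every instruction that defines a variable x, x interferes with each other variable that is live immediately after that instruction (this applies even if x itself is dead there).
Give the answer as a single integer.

Per-block:
  L0: {s,x} / ∅
  L1: {g,s,x} / ∅
  L2: {h,x} / {x}
  L3: {h,x} / {x}
  L4: {h,y} / ∅
  L5: {z} / {s}
  L6: {s,x,y} / {s,x}

Backward fixpoint:
  L0 li=∅ lo={x}
  L1 li=∅ lo={s,x}
  L2 li={s,x} lo={s,x}
  L3 li={x} lo=∅
  L4 li={s,x} lo={s,x}
  L5 li={s,x} lo={s,x}
  L6 li={s,x} lo=∅

Interfere edges:
  g: {s,x}
  h: {s,x}
  s: {g,h,x,y,z}
  x: {g,h,s,y,z}
  y: {s,x}
  z: {s,x}

Colouring:
  {g,s,x} pairwise interfere (3-clique) ⇒ χ ≥ 3
  assign g→c2 h→c2 s→c0 x→c1 y→c2 z→c2 — no edge inside a register ⇒ χ ≤ 3
  χ = 3

Answer: 3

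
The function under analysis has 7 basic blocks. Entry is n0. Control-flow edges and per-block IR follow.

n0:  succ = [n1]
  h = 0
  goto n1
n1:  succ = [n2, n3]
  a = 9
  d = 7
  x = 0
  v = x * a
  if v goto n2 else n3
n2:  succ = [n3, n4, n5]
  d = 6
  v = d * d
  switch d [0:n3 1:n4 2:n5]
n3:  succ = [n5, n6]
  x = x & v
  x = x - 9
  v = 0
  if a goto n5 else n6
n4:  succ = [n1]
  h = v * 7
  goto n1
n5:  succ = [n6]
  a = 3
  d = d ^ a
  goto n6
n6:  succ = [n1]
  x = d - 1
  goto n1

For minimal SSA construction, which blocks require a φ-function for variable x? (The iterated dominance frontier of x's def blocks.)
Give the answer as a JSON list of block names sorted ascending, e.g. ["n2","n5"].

idom tree: n1←n0 n2←n1 n3←n1 n4←n2 n5←n1 n6←n1
Dom at joins:
  n1: preds {n0,n4,n6}: {n0} ∩ {n0,n1,n2,n4} ∩ {n0,n1,n6} = {n0}; idom=n0
  n3: preds {n1,n2}: {n0,n1} ∩ {n0,n1,n2} = {n0,n1}; idom=n1
  n5: preds {n2,n3}: {n0,n1,n2} ∩ {n0,n1,n3} = {n0,n1}; idom=n1
  n6: preds {n3,n5}: {n0,n1,n3} ∩ {n0,n1,n5} = {n0,n1}; idom=n1

DF walk-up:
  join n1 pred n0: · stop@n0
  join n1 pred n4: n4→n2→n1 stop@n0
  join n1 pred n6: n6→n1 stop@n0
  join n3 pred n1: · stop@n1
  join n3 pred n2: n2 stop@n1
  join n5 pred n2: n2 stop@n1
  join n5 pred n3: n3 stop@n1
  join n6 pred n3: n3 stop@n1
  join n6 pred n5: n5 stop@n1
  n0: DF=∅
  n1: DF={n1}
  n2: DF={n1,n3,n5}
  n3: DF={n5,n6}
  n4: DF={n1}
  n5: DF={n6}
  n6: DF={n1}

φ for x: defs {n1,n3,n6}
  DF⁺ = {n1,n5,n6}

Answer: ["n1", "n5", "n6"]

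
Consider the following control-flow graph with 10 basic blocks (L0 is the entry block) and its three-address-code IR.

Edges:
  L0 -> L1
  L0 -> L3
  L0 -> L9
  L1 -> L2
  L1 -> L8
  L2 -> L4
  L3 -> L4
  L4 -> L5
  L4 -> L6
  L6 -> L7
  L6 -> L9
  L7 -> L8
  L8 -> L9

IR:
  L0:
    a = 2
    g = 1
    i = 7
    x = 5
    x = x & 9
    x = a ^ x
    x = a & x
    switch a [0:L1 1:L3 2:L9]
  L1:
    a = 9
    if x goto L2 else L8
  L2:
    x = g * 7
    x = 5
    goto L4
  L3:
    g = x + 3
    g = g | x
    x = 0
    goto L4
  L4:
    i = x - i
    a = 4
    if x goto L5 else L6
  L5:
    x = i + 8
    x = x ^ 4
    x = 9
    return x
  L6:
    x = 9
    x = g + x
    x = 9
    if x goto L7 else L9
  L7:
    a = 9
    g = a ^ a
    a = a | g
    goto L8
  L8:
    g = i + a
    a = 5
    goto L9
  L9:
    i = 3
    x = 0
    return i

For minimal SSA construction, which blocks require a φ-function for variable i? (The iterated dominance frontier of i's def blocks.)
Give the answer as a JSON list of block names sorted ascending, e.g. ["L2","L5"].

idom tree: L1←L0 L2←L1 L3←L0 L4←L0 L5←L4 L6←L4 L7←L6 L8←L0 L9←L0
Dom at joins:
  L4: preds {L2,L3}: {L0,L1,L2} ∩ {L0,L3} = {L0}; idom=L0
  L8: preds {L1,L7}: {L0,L1} ∩ {L0,L4,L6,L7} = {L0}; idom=L0
  L9: preds {L0,L6,L8}: {L0} ∩ {L0,L4,L6} ∩ {L0,L8} = {L0}; idom=L0

DF derivation:
  L4←L2: walk L2→L1 to L0
  L4←L3: walk L3 to L0
  L8←L1: walk L1 to L0
  L8←L7: walk L7→L6→L4 to L0
  L9←L0: walk · to L0
  L9←L6: walk L6→L4 to L0
  L9←L8: walk L8 to L0
  L0: DF=∅
  L1: DF={L4,L8}
  L2: DF={L4}
  L3: DF={L4}
  L4: DF={L8,L9}
  L5: DF=∅
  L6: DF={L8,L9}
  L7: DF={L8}
  L8: DF={L9}
  L9: DF=∅

φ for i: defs {L0,L4,L9}
  DF⁺ = {L8,L9}

Answer: ["L8", "L9"]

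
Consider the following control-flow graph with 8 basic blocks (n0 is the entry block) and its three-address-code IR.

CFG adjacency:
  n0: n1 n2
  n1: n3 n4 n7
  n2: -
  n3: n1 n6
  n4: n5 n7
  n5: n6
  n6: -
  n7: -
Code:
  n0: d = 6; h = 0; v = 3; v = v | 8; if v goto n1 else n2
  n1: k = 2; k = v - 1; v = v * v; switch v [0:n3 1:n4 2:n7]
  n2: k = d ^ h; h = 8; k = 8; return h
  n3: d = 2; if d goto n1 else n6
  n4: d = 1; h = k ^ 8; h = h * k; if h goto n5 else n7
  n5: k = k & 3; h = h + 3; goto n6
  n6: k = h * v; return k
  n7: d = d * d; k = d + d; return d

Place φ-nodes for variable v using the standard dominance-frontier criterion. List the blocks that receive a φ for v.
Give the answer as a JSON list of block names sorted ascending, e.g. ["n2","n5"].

Answer: ["n1"]

Derivation:
idom tree: n1←n0 n2←n0 n3←n1 n4←n1 n5←n4 n6←n1 n7←n1
Dom∩ at merges:
  n1: preds {n0,n3}: {n0} ∩ {n0,n1,n3} = {n0}; idom=n0
  n6: preds {n3,n5}: {n0,n1,n3} ∩ {n0,n1,n4,n5} = {n0,n1}; idom=n1
  n7: preds {n1,n4}: {n0,n1} ∩ {n0,n1,n4} = {n0,n1}; idom=n1

DF walk-up:
  join n1 pred n0: · stop@n0
  join n1 pred n3: n3→n1 stop@n0
  join n6 pred n3: n3 stop@n1
  join n6 pred n5: n5→n4 stop@n1
  join n7 pred n1: · stop@n1
  join n7 pred n4: n4 stop@n1
  n0 → ∅
  n1 → {n1}
  n2 → ∅
  n3 → {n1,n6}
  n4 → {n6,n7}
  n5 → {n6}
  n6 → ∅
  n7 → ∅

φ for v: defs {n0,n1}
  DF⁺ = {n1}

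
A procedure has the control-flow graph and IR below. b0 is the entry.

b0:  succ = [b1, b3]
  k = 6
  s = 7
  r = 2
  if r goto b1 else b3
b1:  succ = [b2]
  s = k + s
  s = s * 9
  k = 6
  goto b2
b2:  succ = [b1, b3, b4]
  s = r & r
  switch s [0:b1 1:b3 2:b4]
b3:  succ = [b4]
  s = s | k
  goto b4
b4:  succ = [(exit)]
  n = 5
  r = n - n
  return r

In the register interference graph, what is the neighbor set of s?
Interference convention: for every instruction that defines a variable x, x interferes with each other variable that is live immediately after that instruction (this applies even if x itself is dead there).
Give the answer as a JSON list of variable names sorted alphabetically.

Per-block:
  b0: def={k,r,s} ue=∅
  b1: def={k,s} ue={k,s}
  b2: def={s} ue={r}
  b3: def={s} ue={k,s}
  b4: def={n,r} ue=∅

Backward fixpoint:
  b0: in=∅ out={k,r,s}
  b1: in={k,r,s} out={k,r}
  b2: in={k,r} out={k,r,s}
  b3: in={k,s} out=∅
  b4: in=∅ out=∅

Interference:
  k — {r,s}
  n — ∅
  r — {k,s}
  s — {k,r}

N(s) = ["k", "r"]

Answer: ["k", "r"]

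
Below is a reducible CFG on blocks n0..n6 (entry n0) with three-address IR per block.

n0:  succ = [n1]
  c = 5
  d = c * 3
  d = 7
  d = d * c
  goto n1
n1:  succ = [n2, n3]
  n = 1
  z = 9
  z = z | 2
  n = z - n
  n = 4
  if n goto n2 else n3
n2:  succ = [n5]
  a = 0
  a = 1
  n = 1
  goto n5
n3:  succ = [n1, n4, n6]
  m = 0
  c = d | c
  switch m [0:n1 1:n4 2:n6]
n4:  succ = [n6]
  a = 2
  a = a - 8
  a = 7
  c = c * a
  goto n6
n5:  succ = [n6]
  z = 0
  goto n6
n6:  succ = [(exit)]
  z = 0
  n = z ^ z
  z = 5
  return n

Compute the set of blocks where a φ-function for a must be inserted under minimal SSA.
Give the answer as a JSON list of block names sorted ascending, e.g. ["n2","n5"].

idom tree: n1←n0 n2←n1 n3←n1 n4←n3 n5←n2 n6←n1
Join-block Dom:
  n1: preds {n0,n3}: {n0} ∩ {n0,n1,n3} = {n0}; idom=n0
  n6: preds {n3,n4,n5}: {n0,n1,n3} ∩ {n0,n1,n3,n4} ∩ {n0,n1,n2,n5} = {n0,n1}; idom=n1

Frontier:
  join n1 pred n0: · stop@n0
  join n1 pred n3: n3→n1 stop@n0
  join n6 pred n3: n3 stop@n1
  join n6 pred n4: n4→n3 stop@n1
  join n6 pred n5: n5→n2 stop@n1
  n0 → ∅
  n1 → {n1}
  n2 → {n6}
  n3 → {n1,n6}
  n4 → {n6}
  n5 → {n6}
  n6 → ∅

φ for a: defs {n2,n4}
  DF⁺ = {n6}

Answer: ["n6"]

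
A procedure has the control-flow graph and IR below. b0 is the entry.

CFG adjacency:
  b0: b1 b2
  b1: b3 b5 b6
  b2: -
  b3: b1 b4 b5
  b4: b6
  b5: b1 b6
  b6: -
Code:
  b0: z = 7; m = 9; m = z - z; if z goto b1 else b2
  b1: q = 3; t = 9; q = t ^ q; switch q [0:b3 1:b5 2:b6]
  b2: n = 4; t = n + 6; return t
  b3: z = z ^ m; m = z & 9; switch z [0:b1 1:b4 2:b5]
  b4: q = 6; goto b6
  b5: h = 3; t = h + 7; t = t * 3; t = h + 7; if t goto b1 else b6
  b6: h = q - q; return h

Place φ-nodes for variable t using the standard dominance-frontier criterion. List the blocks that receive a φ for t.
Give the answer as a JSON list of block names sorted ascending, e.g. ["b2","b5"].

idom tree: b1←b0 b2←b0 b3←b1 b4←b3 b5←b1 b6←b1
Dom∩ at merges:
  b1: preds {b0,b3,b5}: {b0} ∩ {b0,b1,b3} ∩ {b0,b1,b5} = {b0}; idom=b0
  b5: preds {b1,b3}: {b0,b1} ∩ {b0,b1,b3} = {b0,b1}; idom=b1
  b6: preds {b1,b4,b5}: {b0,b1} ∩ {b0,b1,b3,b4} ∩ {b0,b1,b5} = {b0,b1}; idom=b1

Frontier:
  b1←b0: walk · to b0
  b1←b3: walk b3→b1 to b0
  b1←b5: walk b5→b1 to b0
  b5←b1: walk · to b1
  b5←b3: walk b3 to b1
  b6←b1: walk · to b1
  b6←b4: walk b4→b3 to b1
  b6←b5: walk b5 to b1
  b0 → ∅
  b1 → {b1}
  b2 → ∅
  b3 → {b1,b5,b6}
  b4 → {b6}
  b5 → {b1,b6}
  b6 → ∅

φ for t: defs {b1,b2,b5}
  DF⁺ = {b1,b6}

Answer: ["b1", "b6"]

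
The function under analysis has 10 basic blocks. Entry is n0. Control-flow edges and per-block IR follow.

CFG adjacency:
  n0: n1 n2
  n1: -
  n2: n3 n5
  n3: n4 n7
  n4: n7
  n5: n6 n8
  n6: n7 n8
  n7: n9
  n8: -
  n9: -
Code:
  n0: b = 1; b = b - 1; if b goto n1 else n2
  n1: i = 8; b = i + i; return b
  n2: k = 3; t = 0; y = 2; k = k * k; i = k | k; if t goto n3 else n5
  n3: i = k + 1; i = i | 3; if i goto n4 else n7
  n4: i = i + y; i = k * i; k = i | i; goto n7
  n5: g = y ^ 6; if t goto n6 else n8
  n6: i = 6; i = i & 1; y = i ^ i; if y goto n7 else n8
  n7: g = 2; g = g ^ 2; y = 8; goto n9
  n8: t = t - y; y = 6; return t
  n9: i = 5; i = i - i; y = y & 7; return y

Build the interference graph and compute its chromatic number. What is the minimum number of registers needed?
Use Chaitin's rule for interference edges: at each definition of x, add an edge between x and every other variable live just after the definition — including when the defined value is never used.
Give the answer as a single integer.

Answer: 4

Derivation:
def/use:
  n0 def {b} use ∅
  n1 def {b,i} use ∅
  n2 def {i,k,t,y} use ∅
  n3 def {i} use {k}
  n4 def {i,k} use {i,k,y}
  n5 def {g} use {t,y}
  n6 def {i,y} use ∅
  n7 def {g,y} use ∅
  n8 def {t,y} use {t,y}
  n9 def {i,y} use {y}

Backward fixpoint:
  live n0: ∅→∅
  live n1: ∅→∅
  live n2: ∅→{k,t,y}
  live n3: {k,y}→{i,k,y}
  live n4: {i,k,y}→∅
  live n5: {t,y}→{t,y}
  live n6: {t}→{t,y}
  live n7: ∅→{y}
  live n8: {t,y}→∅
  live n9: {y}→∅

Interfere edges:
  b — ∅
  g — {t,y}
  i — {k,t,y}
  k — {i,t,y}
  t — {g,i,k,y}
  y — {g,i,k,t}

Registers:
  clique {i,k,t,y} ⇒ need ≥ 4
  4-colouring: c0={b,t}  c1={y}  c2={g,i}  c3={k}
  χ = 4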